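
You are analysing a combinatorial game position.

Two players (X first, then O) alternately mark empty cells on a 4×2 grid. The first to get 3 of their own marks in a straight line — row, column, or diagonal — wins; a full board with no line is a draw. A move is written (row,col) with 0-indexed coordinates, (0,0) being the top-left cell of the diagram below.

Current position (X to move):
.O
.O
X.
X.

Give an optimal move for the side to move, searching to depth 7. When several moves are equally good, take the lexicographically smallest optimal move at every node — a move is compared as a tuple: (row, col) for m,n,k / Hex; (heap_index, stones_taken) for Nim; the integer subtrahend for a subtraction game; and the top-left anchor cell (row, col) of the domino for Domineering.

X's best at [.O/.O/X./X.]: (1,0)

ply 1, X at .O/.O/X./X. | (0,0)=-1→XO/.O/X./X.; (1,0)=+1→.O/XO/X./X.*; (2,1)=+0→.O/.O/XX/X.; (3,1)=-1→.O/.O/X./XX
ply 2: .O/XO/X./X. is terminal -1 (O); from .O/.O/X./X. depth 7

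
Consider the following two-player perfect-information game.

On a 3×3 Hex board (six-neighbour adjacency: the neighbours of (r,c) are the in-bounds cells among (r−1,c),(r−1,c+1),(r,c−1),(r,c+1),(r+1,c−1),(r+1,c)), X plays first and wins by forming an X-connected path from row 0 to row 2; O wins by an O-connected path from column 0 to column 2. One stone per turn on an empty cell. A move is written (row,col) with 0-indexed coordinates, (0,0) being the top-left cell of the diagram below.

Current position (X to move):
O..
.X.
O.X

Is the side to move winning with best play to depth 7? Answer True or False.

ply 1, X at O../.X./O.X | (0,1)=+1→OX./.X./O.X*; (0,2)=+1→O.X/.X./O.X; (1,0)=+1→O../XX./O.X; (1,2)=+1→O../.XX/O.X; (2,1)=+1→O../.X./OXX
ply 2, O at OX./.X./O.X | (0,2)=-1→OXO/.X./O.X*; (1,0)=-1→OX./OX./O.X; (1,2)=-1→OX./.XO/O.X; (2,1)=-1→OX./.X./OOX
ply 3, X at OXO/.X./O.X | (1,0)=+1→OXO/XX./O.X*; (1,2)=+1→OXO/.XX/O.X; (2,1)=+1→OXO/.X./OXX
ply 4, O at OXO/XX./O.X | (1,2)=-1→OXO/XXO/O.X*; (2,1)=-1→OXO/XX./OOX
ply 5, X at OXO/XXO/O.X | (2,1)=+1→OXO/XXO/OXX*
ply 6: OXO/XXO/OXX is terminal -1 (O); from O../.X./O.X depth 7

X winning at [O../.X./O.X]: True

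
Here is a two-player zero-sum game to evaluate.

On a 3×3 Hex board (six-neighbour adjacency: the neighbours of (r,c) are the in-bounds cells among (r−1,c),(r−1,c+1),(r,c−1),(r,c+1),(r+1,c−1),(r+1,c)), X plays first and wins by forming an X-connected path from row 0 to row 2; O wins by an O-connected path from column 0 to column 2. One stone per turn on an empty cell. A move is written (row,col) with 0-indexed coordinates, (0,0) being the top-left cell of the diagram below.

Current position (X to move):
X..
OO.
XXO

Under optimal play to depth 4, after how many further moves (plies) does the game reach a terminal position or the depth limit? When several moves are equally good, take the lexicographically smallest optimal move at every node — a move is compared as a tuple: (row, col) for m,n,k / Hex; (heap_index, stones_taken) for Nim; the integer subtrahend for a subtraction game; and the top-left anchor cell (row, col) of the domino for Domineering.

PV length from [X../OO./XXO]: 2 plies

[X../OO./XXO] X move#1: (0,1):-1/XX./OO./XXO*, (0,2):-1/X.X/OO./XXO, (1,2):-1/X../OOX/XXO
[XX./OO./XXO] O move#2: (0,2):+1/XXO/OO./XXO*, (1,2):+1/XX./OOO/XXO
[XXO/OO./XXO] end (terminal -1, X#3); searched X../OO./XXO to 4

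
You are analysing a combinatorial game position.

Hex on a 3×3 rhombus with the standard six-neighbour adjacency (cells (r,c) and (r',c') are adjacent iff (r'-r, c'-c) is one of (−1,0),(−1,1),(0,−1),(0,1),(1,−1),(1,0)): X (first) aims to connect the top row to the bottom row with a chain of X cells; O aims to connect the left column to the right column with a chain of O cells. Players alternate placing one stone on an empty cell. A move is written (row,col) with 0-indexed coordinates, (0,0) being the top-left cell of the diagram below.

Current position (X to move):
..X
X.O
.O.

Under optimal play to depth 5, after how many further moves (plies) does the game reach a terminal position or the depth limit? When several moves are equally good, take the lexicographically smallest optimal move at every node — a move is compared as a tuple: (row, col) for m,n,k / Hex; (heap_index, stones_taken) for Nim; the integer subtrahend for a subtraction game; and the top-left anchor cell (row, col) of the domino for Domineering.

PV length from [..X/X.O/.O.]: 3 plies

[..X/X.O/.O.] X move#1: (0,0):-1/X.X/X.O/.O., (0,1):-1/.XX/X.O/.O., (1,1):-1/..X/XXO/.O., (2,0):+1/..X/X.O/XO.*, (2,2):-1/..X/X.O/.OX
[..X/X.O/XO.] O move#2: (0,0):-1/O.X/X.O/XO.*, (0,1):-1/.OX/X.O/XO., (1,1):-1/..X/XOO/XO., (2,2):-1/..X/X.O/XOO
[O.X/X.O/XO.] X move#3: (0,1):+1/OXX/X.O/XO.*, (1,1):+1/O.X/XXO/XO., (2,2):+1/O.X/X.O/XOX
[OXX/X.O/XO.] end (terminal -1, O#4); searched ..X/X.O/.O. to 5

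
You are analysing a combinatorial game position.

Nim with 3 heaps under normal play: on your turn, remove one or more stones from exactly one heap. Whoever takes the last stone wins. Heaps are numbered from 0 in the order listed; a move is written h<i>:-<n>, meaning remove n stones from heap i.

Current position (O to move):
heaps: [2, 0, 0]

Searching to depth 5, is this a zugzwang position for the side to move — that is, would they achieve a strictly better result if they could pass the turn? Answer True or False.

[(2,0,0)] O move#1: h0:-1:-1/(1,0,0), h0:-2:+1/(0,0,0)*
[(0,0,0)] end (terminal -1, X#2); searched (2,0,0) to 5
if O skipped the turn, X would face:
~ [(2,0,0)] X move#1: h0:-1:-1/(1,0,0), h0:-2:+1/(0,0,0)*
~ [(0,0,0)] end (terminal -1, O#2); searched (2,0,0) to 5
compare (O): move=+1 vs pass=-1

zugzwang((2,0,0), O) = False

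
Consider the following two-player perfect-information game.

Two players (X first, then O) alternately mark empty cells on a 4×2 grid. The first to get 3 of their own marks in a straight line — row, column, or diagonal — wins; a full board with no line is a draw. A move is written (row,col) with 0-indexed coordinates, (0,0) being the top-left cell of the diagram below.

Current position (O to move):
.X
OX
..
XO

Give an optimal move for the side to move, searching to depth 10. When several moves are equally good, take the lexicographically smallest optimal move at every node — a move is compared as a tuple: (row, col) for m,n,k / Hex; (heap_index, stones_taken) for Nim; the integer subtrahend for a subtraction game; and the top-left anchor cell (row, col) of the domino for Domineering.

O's best at [.X/OX/../XO]: (2,1)

[.X/OX/../XO] O move#1: (0,0):-1/OX/OX/../XO, (2,0):-1/.X/OX/O./XO, (2,1):+0/.X/OX/.O/XO*
[.X/OX/.O/XO] X move#2: (0,0):+0/XX/OX/.O/XO*, (2,0):+0/.X/OX/XO/XO
[XX/OX/.O/XO] O move#3: (2,0):+0/XX/OX/OO/XO*
[XX/OX/OO/XO] end (terminal +0, X#4); searched .X/OX/../XO to 10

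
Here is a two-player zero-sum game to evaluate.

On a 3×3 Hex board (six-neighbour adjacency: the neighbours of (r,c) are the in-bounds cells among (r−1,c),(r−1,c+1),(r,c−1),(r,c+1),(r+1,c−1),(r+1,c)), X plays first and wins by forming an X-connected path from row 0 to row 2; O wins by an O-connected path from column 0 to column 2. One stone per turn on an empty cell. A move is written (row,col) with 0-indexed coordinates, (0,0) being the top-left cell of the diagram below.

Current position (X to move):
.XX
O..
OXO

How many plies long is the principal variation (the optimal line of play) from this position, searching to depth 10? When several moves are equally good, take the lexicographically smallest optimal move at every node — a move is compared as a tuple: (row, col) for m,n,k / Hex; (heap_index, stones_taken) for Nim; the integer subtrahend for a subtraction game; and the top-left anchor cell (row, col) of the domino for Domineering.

p1 X@[.XX/O../OXO]: (0,0)[XXX/O../OXO]+1* (1,1)[.XX/OX./OXO]+1 (1,2)[.XX/O.X/OXO]+1
p2 O@[XXX/O../OXO]: (1,1)[XXX/OO./OXO]-1* (1,2)[XXX/O.O/OXO]-1
p3 X@[XXX/OO./OXO]: (1,2)[XXX/OOX/OXO]+1*
p4 O@[XXX/OOX/OXO] terminal -1; root [.XX/O../OXO] d10

PV length from [.XX/O../OXO]: 3 plies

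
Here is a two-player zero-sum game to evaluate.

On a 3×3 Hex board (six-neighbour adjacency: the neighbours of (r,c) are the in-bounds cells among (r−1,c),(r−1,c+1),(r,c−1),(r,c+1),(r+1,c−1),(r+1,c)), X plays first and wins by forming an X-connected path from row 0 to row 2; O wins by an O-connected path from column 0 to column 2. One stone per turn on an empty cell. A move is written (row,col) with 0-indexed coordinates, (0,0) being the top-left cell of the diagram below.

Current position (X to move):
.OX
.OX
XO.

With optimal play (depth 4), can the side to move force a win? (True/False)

X winning at [.OX/.OX/XO.]: True

p1 X@[.OX/.OX/XO.]: (0,0)[XOX/.OX/XO.]+1* (1,0)[.OX/XOX/XO.]+1 (2,2)[.OX/.OX/XOX]+1
p2 O@[XOX/.OX/XO.]: (1,0)[XOX/OOX/XO.]-1* (2,2)[XOX/.OX/XOO]-1
p3 X@[XOX/OOX/XO.]: (2,2)[XOX/OOX/XOX]+1*
p4 O@[XOX/OOX/XOX] terminal -1; root [.OX/.OX/XO.] d4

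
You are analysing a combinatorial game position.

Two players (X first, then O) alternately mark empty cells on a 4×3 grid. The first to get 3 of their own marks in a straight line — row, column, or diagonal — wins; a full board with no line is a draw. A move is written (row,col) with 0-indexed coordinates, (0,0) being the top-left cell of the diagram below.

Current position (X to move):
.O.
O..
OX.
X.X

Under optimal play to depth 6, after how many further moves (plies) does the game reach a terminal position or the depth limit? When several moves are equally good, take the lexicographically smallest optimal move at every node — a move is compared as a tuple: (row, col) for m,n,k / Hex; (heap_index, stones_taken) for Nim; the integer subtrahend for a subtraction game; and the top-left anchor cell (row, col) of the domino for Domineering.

ply 1, X at .O./O../OX./X.X | (0,0)=+1→XO./O../OX./X.X*; (0,2)=-1→.OX/O../OX./X.X; (1,1)=-1→.O./OX./OX./X.X; (1,2)=+1→.O./O.X/OX./X.X; (2,2)=-1→.O./O../OXX/X.X; (3,1)=+1→.O./O../OX./XXX
ply 2, O at XO./O../OX./X.X | (0,2)=-1→XOO/O../OX./X.X*; (1,1)=-1→XO./OO./OX./X.X; (1,2)=-1→XO./O.O/OX./X.X; (2,2)=-1→XO./O../OXO/X.X; (3,1)=-1→XO./O../OX./XOX
ply 3, X at XOO/O../OX./X.X | (1,1)=+1→XOO/OX./OX./X.X*; (1,2)=+1→XOO/O.X/OX./X.X; (2,2)=-1→XOO/O../OXX/X.X; (3,1)=+1→XOO/O../OX./XXX
ply 4, O at XOO/OX./OX./X.X | (1,2)=-1→XOO/OXO/OX./X.X*; (2,2)=-1→XOO/OX./OXO/X.X; (3,1)=-1→XOO/OX./OX./XOX
ply 5, X at XOO/OXO/OX./X.X | (2,2)=+1→XOO/OXO/OXX/X.X*; (3,1)=+1→XOO/OXO/OX./XXX
ply 6: XOO/OXO/OXX/X.X is terminal -1 (O); from .O./O../OX./X.X depth 6

PV length from [.O./O../OX./X.X]: 5 plies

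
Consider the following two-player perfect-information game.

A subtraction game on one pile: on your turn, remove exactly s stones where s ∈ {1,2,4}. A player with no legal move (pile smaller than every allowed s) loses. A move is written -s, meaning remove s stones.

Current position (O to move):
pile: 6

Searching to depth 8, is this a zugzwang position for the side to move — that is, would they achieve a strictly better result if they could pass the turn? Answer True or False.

[6] O move#1: -1:-1/5*, -2:-1/4, -4:-1/2
[5] X move#2: -1:-1/4, -2:+1/3*, -4:-1/1
[3] O move#3: -1:-1/2*, -2:-1/1
[2] X move#4: -1:-1/1, -2:+1/0*
[0] end (terminal -1, O#5); searched 6 to 8
if O skipped the turn, X would face:
~ [6] X move#1: -1:-1/5*, -2:-1/4, -4:-1/2
~ [5] O move#2: -1:-1/4, -2:+1/3*, -4:-1/1
~ [3] X move#3: -1:-1/2*, -2:-1/1
~ [2] O move#4: -1:-1/1, -2:+1/0*
~ [0] end (terminal -1, X#5); searched 6 to 8
compare (O): move=-1 vs pass=+1

zugzwang(6, O) = True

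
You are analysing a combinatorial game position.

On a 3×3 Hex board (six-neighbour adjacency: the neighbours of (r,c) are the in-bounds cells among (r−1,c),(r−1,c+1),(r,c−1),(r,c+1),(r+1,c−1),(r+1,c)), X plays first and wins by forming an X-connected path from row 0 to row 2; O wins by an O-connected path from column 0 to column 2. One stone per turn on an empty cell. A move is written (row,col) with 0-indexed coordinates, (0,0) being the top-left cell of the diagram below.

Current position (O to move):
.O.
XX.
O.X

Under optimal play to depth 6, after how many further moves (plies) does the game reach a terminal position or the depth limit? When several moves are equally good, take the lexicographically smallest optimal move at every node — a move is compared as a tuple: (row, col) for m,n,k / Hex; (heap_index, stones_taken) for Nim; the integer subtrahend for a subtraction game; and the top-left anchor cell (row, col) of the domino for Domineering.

p1 O@[.O./XX./O.X]: (0,0)[OO./XX./O.X]-1* (0,2)[.OO/XX./O.X]-1 (1,2)[.O./XXO/O.X]-1 (2,1)[.O./XX./OOX]-1
p2 X@[OO./XX./O.X]: (0,2)[OOX/XX./O.X]+1* (1,2)[OO./XXX/O.X]-1 (2,1)[OO./XX./OXX]-1
p3 O@[OOX/XX./O.X]: (1,2)[OOX/XXO/O.X]-1* (2,1)[OOX/XX./OOX]-1
p4 X@[OOX/XXO/O.X]: (2,1)[OOX/XXO/OXX]+1*
p5 O@[OOX/XXO/OXX] terminal -1; root [.O./XX./O.X] d6

PV length from [.O./XX./O.X]: 4 plies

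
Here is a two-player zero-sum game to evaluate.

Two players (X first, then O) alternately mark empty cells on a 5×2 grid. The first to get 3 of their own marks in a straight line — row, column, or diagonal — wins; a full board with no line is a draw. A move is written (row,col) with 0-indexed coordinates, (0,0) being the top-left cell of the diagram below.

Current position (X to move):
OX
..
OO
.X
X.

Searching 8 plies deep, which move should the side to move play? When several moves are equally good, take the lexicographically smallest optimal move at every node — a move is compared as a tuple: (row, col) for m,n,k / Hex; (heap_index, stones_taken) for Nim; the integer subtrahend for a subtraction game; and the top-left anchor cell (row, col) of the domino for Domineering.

p1 X@[OX/../OO/.X/X.]: (1,0)[OX/X./OO/.X/X.]+0* (1,1)[OX/.X/OO/.X/X.]-1 (3,0)[OX/../OO/XX/X.]-1 (4,1)[OX/../OO/.X/XX]-1
p2 O@[OX/X./OO/.X/X.]: (1,1)[OX/XO/OO/.X/X.]+0* (3,0)[OX/X./OO/OX/X.]+0 (4,1)[OX/X./OO/.X/XO]+0
p3 X@[OX/XO/OO/.X/X.]: (3,0)[OX/XO/OO/XX/X.]+0* (4,1)[OX/XO/OO/.X/XX]+0
p4 O@[OX/XO/OO/XX/X.]: (4,1)[OX/XO/OO/XX/XO]+0*
p5 X@[OX/XO/OO/XX/XO] terminal +0; root [OX/../OO/.X/X.] d8

X's best at [OX/../OO/.X/X.]: (1,0)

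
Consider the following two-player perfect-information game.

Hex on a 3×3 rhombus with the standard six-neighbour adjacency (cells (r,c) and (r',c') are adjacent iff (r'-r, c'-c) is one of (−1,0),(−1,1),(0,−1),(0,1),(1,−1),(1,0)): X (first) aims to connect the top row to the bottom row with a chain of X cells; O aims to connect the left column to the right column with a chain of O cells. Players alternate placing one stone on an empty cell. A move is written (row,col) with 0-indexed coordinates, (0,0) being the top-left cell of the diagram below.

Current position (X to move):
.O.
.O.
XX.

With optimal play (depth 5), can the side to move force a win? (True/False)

X winning at [.O./.O./XX.]: False

[.O./.O./XX.] X move#1: (0,0):-1/XO./.O./XX.*, (0,2):-1/.OX/.O./XX., (1,0):-1/.O./XO./XX., (1,2):-1/.O./.OX/XX., (2,2):-1/.O./.O./XXX
[XO./.O./XX.] O move#2: (0,2):-1/XOO/.O./XX., (1,0):+1/XO./OO./XX.*, (1,2):-1/XO./.OO/XX., (2,2):-1/XO./.O./XXO
[XO./OO./XX.] X move#3: (0,2):-1/XOX/OO./XX.*, (1,2):-1/XO./OOX/XX., (2,2):-1/XO./OO./XXX
[XOX/OO./XX.] O move#4: (1,2):+1/XOX/OOO/XX.*, (2,2):-1/XOX/OO./XXO
[XOX/OOO/XX.] end (terminal -1, X#5); searched .O./.O./XX. to 5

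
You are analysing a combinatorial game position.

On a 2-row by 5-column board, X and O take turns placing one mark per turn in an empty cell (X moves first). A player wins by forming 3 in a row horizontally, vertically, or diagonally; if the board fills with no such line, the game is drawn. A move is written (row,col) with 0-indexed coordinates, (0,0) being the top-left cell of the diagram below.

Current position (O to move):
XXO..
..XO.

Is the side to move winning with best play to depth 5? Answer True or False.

O winning at [XXO../..XO.]: False

ply 1, O at XXO../..XO. | (0,3)=+0→XXOO./..XO.*; (0,4)=+0→XXO.O/..XO.; (1,0)=+0→XXO../O.XO.; (1,1)=+0→XXO../.OXO.; (1,4)=+0→XXO../..XOO
ply 2, X at XXOO./..XO. | (0,4)=+0→XXOOX/..XO.*; (1,0)=-1→XXOO./X.XO.; (1,1)=-1→XXOO./.XXO.; (1,4)=-1→XXOO./..XOX
ply 3, O at XXOOX/..XO. | (1,0)=+0→XXOOX/O.XO.*; (1,1)=+0→XXOOX/.OXO.; (1,4)=+0→XXOOX/..XOO
ply 4, X at XXOOX/O.XO. | (1,1)=+0→XXOOX/OXXO.*; (1,4)=+0→XXOOX/O.XOX
ply 5, O at XXOOX/OXXO. | (1,4)=+0→XXOOX/OXXOO*
ply 6: XXOOX/OXXOO is terminal +0 (X); from XXO../..XO. depth 5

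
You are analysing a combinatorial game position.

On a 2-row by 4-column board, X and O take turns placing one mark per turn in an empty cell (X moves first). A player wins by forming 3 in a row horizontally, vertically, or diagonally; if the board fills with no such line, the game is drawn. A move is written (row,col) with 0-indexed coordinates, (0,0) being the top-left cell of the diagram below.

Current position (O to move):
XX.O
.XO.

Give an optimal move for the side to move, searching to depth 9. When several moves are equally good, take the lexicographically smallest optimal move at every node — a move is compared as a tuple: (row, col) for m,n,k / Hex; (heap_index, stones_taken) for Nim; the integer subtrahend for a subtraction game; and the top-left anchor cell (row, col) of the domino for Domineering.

O's best at [XX.O/.XO.]: (0,2)

p1 O@[XX.O/.XO.]: (0,2)[XXOO/.XO.]+0* (1,0)[XX.O/OXO.]-1 (1,3)[XX.O/.XOO]-1
p2 X@[XXOO/.XO.]: (1,0)[XXOO/XXO.]+0* (1,3)[XXOO/.XOX]+0
p3 O@[XXOO/XXO.]: (1,3)[XXOO/XXOO]+0*
p4 X@[XXOO/XXOO] terminal +0; root [XX.O/.XO.] d9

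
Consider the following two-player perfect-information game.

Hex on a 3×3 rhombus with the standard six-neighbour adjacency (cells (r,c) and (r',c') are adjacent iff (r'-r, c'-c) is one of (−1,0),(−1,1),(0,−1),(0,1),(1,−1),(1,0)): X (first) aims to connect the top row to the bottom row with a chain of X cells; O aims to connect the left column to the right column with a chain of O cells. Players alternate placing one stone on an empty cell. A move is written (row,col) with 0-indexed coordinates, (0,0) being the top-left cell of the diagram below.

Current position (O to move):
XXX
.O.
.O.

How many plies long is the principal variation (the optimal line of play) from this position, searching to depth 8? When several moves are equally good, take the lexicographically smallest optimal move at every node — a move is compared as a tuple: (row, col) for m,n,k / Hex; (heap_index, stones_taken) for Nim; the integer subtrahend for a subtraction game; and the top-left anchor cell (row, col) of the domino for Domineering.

PV length from [XXX/.O./.O.]: 3 plies

p1 O@[XXX/.O./.O.]: (1,0)[XXX/OO./.O.]+1* (1,2)[XXX/.OO/.O.]+1 (2,0)[XXX/.O./OO.]+1 (2,2)[XXX/.O./.OO]+1
p2 X@[XXX/OO./.O.]: (1,2)[XXX/OOX/.O.]-1* (2,0)[XXX/OO./XO.]-1 (2,2)[XXX/OO./.OX]-1
p3 O@[XXX/OOX/.O.]: (2,0)[XXX/OOX/OO.]-1 (2,2)[XXX/OOX/.OO]+1*
p4 X@[XXX/OOX/.OO] terminal -1; root [XXX/.O./.O.] d8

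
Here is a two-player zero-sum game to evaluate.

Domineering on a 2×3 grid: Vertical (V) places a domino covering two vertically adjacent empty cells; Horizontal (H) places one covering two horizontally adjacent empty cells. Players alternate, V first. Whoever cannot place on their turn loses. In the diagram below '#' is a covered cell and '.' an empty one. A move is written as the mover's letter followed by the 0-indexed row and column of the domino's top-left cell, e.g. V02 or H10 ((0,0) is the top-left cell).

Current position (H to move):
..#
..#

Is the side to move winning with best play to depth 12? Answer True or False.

H winning at [..#/..#]: True

[..#/..#] H move#1: H00:+1/###/..#*, H10:+1/..#/###
[###/..#] end (terminal -1, V#2); searched ..#/..# to 12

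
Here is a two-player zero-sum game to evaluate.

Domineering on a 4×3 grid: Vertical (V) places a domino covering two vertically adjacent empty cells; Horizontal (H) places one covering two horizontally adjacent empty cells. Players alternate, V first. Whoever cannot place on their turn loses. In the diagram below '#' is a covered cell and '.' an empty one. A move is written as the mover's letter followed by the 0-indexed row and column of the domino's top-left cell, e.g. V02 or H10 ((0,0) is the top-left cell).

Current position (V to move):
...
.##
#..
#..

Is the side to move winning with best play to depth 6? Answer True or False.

ply 1, V at .../.##/#../#.. | V00=-1→#../###/#../#..; V21=+1→.../.##/##./##.*; V22=+1→.../.##/#.#/#.#
ply 2, H at .../.##/##./##. | H00=-1→##./.##/##./##.*; H01=-1→.##/.##/##./##.
ply 3, V at ##./.##/##./##. | V22=+1→##./.##/###/###*
ply 4: ##./.##/###/### is terminal -1 (H); from .../.##/#../#.. depth 6

V winning at [.../.##/#../#..]: True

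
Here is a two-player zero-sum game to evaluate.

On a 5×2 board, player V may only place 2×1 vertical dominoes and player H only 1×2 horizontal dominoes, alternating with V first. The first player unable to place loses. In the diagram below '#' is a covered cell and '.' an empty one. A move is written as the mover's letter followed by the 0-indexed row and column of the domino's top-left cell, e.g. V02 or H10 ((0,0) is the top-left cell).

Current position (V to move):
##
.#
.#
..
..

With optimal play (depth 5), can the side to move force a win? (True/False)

V winning at [##/.#/.#/../..]: True

p1 V@[##/.#/.#/../..]: V10[##/##/##/../..]-1 V20[##/.#/##/#./..]-1 V30[##/.#/.#/#./#.]+1* V31[##/.#/.#/.#/.#]+1
p2 H@[##/.#/.#/#./#.] terminal -1; root [##/.#/.#/../..] d5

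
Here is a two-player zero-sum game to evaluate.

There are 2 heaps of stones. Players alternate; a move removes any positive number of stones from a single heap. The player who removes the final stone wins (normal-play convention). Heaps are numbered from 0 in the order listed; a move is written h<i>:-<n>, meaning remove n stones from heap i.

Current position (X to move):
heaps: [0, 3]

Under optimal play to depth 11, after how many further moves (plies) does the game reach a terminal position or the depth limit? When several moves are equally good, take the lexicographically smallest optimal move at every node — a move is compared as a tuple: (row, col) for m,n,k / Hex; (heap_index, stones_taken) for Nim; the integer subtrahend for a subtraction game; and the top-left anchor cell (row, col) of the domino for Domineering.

PV length from [(0,3)]: 1 ply

p1 X@[(0,3)]: h1:-1[(0,2)]-1 h1:-2[(0,1)]-1 h1:-3[(0,0)]+1*
p2 O@[(0,0)] terminal -1; root [(0,3)] d11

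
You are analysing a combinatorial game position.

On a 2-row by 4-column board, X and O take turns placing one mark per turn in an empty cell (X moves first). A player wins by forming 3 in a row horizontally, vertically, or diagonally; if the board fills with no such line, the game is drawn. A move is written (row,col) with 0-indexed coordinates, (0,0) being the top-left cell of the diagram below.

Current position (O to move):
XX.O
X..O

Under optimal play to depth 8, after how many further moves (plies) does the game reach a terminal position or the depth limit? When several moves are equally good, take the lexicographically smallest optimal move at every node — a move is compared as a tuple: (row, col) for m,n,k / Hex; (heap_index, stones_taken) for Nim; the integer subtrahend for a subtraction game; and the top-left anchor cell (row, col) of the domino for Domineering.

PV length from [XX.O/X..O]: 3 plies

ply 1, O at XX.O/X..O | (0,2)=+0→XXOO/X..O*; (1,1)=-1→XX.O/XO.O; (1,2)=-1→XX.O/X.OO
ply 2, X at XXOO/X..O | (1,1)=+0→XXOO/XX.O*; (1,2)=+0→XXOO/X.XO
ply 3, O at XXOO/XX.O | (1,2)=+0→XXOO/XXOO*
ply 4: XXOO/XXOO is terminal +0 (X); from XX.O/X..O depth 8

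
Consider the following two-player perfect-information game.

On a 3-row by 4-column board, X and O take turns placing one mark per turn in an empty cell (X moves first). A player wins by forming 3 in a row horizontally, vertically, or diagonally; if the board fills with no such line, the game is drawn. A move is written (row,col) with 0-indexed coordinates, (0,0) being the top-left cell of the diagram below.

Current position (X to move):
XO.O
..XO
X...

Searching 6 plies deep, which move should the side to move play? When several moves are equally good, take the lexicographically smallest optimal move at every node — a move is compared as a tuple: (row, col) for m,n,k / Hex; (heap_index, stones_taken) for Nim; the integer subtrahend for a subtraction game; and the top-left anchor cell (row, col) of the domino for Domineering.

p1 X@[XO.O/..XO/X...]: (0,2)[XOXO/..XO/X...]-1 (1,0)[XO.O/X.XO/X...]+1* (1,1)[XO.O/.XXO/X...]-1 (2,1)[XO.O/..XO/XX..]-1 (2,2)[XO.O/..XO/X.X.]-1 (2,3)[XO.O/..XO/X..X]-1
p2 O@[XO.O/X.XO/X...] terminal -1; root [XO.O/..XO/X...] d6

X's best at [XO.O/..XO/X...]: (1,0)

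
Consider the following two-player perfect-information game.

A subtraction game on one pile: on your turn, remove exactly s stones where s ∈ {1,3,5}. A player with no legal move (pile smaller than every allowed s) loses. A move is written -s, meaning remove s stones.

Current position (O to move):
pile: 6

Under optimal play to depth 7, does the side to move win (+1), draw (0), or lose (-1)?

value(6, O) = -1

ply 1, O at 6 | -1=-1→5*; -3=-1→3; -5=-1→1
ply 2, X at 5 | -1=+1→4*; -3=+1→2; -5=+1→0
ply 3, O at 4 | -1=-1→3*; -3=-1→1
ply 4, X at 3 | -1=+1→2*; -3=+1→0
ply 5, O at 2 | -1=-1→1*
ply 6, X at 1 | -1=+1→0*
ply 7: 0 is terminal -1 (O); from 6 depth 7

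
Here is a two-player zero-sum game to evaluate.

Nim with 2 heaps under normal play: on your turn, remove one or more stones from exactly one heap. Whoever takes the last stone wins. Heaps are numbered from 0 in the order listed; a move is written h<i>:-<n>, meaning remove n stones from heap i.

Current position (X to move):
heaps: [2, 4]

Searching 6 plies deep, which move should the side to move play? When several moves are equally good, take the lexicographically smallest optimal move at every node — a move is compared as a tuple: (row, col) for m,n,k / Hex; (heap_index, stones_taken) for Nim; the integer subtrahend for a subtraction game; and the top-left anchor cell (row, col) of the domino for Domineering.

[(2,4)] X move#1: h0:-1:-1/(1,4), h0:-2:-1/(0,4), h1:-1:-1/(2,3), h1:-2:+1/(2,2)*, h1:-3:-1/(2,1), h1:-4:-1/(2,0)
[(2,2)] O move#2: h0:-1:-1/(1,2)*, h0:-2:-1/(0,2), h1:-1:-1/(2,1), h1:-2:-1/(2,0)
[(1,2)] X move#3: h0:-1:-1/(0,2), h1:-1:+1/(1,1)*, h1:-2:-1/(1,0)
[(1,1)] O move#4: h0:-1:-1/(0,1)*, h1:-1:-1/(1,0)
[(0,1)] X move#5: h1:-1:+1/(0,0)*
[(0,0)] end (terminal -1, O#6); searched (2,4) to 6

X's best at [(2,4)]: h1:-2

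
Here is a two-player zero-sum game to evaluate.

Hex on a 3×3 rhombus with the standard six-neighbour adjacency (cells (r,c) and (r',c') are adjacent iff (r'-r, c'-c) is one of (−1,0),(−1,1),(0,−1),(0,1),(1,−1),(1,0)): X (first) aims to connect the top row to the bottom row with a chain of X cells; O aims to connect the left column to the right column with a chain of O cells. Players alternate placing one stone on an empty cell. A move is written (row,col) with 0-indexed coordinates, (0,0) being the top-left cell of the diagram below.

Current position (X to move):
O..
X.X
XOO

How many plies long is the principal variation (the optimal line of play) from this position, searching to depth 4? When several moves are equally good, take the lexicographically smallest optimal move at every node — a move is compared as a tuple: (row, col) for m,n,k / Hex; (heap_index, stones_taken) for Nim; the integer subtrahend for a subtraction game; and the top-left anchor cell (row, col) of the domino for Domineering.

ply 1, X at O../X.X/XOO | (0,1)=+1→OX./X.X/XOO*; (0,2)=+1→O.X/X.X/XOO; (1,1)=+1→O../XXX/XOO
ply 2: OX./X.X/XOO is terminal -1 (O); from O../X.X/XOO depth 4

PV length from [O../X.X/XOO]: 1 ply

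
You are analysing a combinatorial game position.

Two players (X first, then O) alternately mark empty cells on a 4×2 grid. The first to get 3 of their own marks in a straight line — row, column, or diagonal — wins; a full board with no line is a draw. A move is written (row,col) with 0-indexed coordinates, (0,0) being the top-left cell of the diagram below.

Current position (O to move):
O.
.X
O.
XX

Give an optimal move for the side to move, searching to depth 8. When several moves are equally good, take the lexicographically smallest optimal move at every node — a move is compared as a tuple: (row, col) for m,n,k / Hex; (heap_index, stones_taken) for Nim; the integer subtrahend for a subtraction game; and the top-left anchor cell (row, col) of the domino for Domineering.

O's best at [O./.X/O./XX]: (1,0)

[O./.X/O./XX] O move#1: (0,1):-1/OO/.X/O./XX, (1,0):+1/O./OX/O./XX*, (2,1):+0/O./.X/OO/XX
[O./OX/O./XX] end (terminal -1, X#2); searched O./.X/O./XX to 8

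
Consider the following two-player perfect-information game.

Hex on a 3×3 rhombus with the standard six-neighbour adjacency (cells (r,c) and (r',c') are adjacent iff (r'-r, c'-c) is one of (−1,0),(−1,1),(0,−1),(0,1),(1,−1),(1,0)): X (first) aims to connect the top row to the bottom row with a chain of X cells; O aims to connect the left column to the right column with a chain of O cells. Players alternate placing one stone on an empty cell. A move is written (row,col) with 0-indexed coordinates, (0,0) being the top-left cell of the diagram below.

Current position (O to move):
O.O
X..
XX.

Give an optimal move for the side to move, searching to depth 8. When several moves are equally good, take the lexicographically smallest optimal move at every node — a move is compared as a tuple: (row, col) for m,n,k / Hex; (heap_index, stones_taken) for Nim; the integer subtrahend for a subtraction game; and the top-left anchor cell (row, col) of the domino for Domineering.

ply 1, O at O.O/X../XX. | (0,1)=+1→OOO/X../XX.*; (1,1)=-1→O.O/XO./XX.; (1,2)=-1→O.O/X.O/XX.; (2,2)=-1→O.O/X../XXO
ply 2: OOO/X../XX. is terminal -1 (X); from O.O/X../XX. depth 8

O's best at [O.O/X../XX.]: (0,1)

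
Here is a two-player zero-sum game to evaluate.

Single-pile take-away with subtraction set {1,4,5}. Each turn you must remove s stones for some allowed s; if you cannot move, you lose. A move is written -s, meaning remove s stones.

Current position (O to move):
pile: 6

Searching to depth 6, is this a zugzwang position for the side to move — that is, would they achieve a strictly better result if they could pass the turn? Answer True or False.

p1 O@[6]: -1[5]-1 -4[2]+1* -5[1]-1
p2 X@[2]: -1[1]-1*
p3 O@[1]: -1[0]+1*
p4 X@[0] terminal -1; root [6] d6
if O skipped the turn, X would face:
~ p1 X@[6]: -1[5]-1 -4[2]+1* -5[1]-1
~ p2 O@[2]: -1[1]-1*
~ p3 X@[1]: -1[0]+1*
~ p4 O@[0] terminal -1; root [6] d6
compare (O): move=+1 vs pass=-1

zugzwang(6, O) = False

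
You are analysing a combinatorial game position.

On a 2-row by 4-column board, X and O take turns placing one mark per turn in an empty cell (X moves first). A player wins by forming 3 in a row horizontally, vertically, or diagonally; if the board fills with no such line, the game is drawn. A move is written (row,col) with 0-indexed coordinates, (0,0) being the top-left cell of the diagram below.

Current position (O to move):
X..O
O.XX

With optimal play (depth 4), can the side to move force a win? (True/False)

O winning at [X..O/O.XX]: False

[X..O/O.XX] O move#1: (0,1):-1/XO.O/O.XX, (0,2):-1/X.OO/O.XX, (1,1):+0/X..O/OOXX*
[X..O/OOXX] X move#2: (0,1):+0/XX.O/OOXX*, (0,2):+0/X.XO/OOXX
[XX.O/OOXX] O move#3: (0,2):+0/XXOO/OOXX*
[XXOO/OOXX] end (terminal +0, X#4); searched X..O/O.XX to 4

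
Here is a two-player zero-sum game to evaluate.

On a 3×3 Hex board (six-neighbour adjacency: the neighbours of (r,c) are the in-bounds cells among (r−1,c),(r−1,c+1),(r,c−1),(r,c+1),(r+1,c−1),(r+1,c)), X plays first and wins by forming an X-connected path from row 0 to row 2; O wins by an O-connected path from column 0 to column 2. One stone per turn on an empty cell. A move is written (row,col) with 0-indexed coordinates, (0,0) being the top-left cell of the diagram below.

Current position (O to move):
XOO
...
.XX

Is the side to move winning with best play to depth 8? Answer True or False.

ply 1, O at XOO/.../.XX | (1,0)=+1→XOO/O../.XX*; (1,1)=+1→XOO/.O./.XX; (1,2)=-1→XOO/..O/.XX; (2,0)=+1→XOO/.../OXX
ply 2: XOO/O../.XX is terminal -1 (X); from XOO/.../.XX depth 8

O winning at [XOO/.../.XX]: True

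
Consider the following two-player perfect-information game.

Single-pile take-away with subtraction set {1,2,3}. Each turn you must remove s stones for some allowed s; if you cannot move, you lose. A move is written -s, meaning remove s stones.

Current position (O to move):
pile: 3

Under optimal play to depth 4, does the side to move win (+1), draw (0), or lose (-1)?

value(3, O) = +1

[3] O move#1: -1:-1/2, -2:-1/1, -3:+1/0*
[0] end (terminal -1, X#2); searched 3 to 4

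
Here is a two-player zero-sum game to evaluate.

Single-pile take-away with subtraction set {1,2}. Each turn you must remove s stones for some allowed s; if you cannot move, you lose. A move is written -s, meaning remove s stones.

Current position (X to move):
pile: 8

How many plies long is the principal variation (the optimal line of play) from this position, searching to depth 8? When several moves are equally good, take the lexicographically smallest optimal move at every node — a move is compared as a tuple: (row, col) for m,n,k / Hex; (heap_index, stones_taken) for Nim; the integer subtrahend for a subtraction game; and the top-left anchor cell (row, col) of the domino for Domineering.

[8] X move#1: -1:-1/7, -2:+1/6*
[6] O move#2: -1:-1/5*, -2:-1/4
[5] X move#3: -1:-1/4, -2:+1/3*
[3] O move#4: -1:-1/2*, -2:-1/1
[2] X move#5: -1:-1/1, -2:+1/0*
[0] end (terminal -1, O#6); searched 8 to 8

PV length from [8]: 5 plies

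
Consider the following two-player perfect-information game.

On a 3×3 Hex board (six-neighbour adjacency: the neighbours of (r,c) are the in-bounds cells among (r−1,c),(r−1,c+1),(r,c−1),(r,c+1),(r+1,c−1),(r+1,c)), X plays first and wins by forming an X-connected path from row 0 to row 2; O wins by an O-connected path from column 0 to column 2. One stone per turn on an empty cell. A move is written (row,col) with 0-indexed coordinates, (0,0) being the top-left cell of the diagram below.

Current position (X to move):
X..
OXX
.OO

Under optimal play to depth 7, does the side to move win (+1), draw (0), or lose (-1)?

[X../OXX/.OO] X move#1: (0,1):-1/XX./OXX/.OO, (0,2):-1/X.X/OXX/.OO, (2,0):+1/X../OXX/XOO*
[X../OXX/XOO] O move#2: (0,1):-1/XO./OXX/XOO*, (0,2):-1/X.O/OXX/XOO
[XO./OXX/XOO] X move#3: (0,2):+1/XOX/OXX/XOO*
[XOX/OXX/XOO] end (terminal -1, O#4); searched X../OXX/.OO to 7

value(X../OXX/.OO, X) = +1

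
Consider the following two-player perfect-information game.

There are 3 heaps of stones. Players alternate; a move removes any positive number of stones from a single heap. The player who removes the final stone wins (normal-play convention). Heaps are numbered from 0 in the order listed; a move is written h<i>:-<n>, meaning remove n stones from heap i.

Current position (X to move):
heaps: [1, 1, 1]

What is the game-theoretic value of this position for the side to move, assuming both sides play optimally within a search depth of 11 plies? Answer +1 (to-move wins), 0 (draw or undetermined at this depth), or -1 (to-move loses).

value((1,1,1), X) = +1

ply 1, X at (1,1,1) | h0:-1=+1→(0,1,1)*; h1:-1=+1→(1,0,1); h2:-1=+1→(1,1,0)
ply 2, O at (0,1,1) | h1:-1=-1→(0,0,1)*; h2:-1=-1→(0,1,0)
ply 3, X at (0,0,1) | h2:-1=+1→(0,0,0)*
ply 4: (0,0,0) is terminal -1 (O); from (1,1,1) depth 11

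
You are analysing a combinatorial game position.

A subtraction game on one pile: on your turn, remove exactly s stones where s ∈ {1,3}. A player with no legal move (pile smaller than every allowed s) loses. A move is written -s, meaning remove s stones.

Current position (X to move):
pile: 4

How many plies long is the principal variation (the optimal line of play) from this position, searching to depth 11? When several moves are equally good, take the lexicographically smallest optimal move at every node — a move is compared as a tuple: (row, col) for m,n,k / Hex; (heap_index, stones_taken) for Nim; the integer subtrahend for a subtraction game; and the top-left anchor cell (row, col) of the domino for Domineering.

PV length from [4]: 4 plies

ply 1, X at 4 | -1=-1→3*; -3=-1→1
ply 2, O at 3 | -1=+1→2*; -3=+1→0
ply 3, X at 2 | -1=-1→1*
ply 4, O at 1 | -1=+1→0*
ply 5: 0 is terminal -1 (X); from 4 depth 11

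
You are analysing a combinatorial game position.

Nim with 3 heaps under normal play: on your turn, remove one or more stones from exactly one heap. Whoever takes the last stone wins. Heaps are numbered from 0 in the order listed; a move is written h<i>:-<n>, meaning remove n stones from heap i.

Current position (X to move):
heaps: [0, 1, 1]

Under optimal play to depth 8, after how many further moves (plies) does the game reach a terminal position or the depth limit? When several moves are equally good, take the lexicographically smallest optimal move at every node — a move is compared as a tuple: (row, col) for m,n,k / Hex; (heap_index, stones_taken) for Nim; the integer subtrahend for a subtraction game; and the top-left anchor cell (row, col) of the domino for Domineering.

PV length from [(0,1,1)]: 2 plies

p1 X@[(0,1,1)]: h1:-1[(0,0,1)]-1* h2:-1[(0,1,0)]-1
p2 O@[(0,0,1)]: h2:-1[(0,0,0)]+1*
p3 X@[(0,0,0)] terminal -1; root [(0,1,1)] d8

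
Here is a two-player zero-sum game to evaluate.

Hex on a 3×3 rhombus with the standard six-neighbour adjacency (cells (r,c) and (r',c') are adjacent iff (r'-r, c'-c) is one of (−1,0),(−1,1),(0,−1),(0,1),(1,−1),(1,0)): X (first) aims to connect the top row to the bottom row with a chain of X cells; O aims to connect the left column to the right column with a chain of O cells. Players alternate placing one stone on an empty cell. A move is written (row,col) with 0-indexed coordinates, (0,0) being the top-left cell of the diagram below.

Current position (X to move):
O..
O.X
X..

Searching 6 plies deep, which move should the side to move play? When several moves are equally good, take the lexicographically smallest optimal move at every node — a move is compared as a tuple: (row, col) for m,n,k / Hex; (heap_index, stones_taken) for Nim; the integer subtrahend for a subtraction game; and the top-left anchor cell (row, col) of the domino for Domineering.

p1 X@[O../O.X/X..]: (0,1)[OX./O.X/X..]+1* (0,2)[O.X/O.X/X..]+1 (1,1)[O../OXX/X..]+1 (2,1)[O../O.X/XX.]-1 (2,2)[O../O.X/X.X]-1
p2 O@[OX./O.X/X..]: (0,2)[OXO/O.X/X..]-1* (1,1)[OX./OOX/X..]-1 (2,1)[OX./O.X/XO.]-1 (2,2)[OX./O.X/X.O]-1
p3 X@[OXO/O.X/X..]: (1,1)[OXO/OXX/X..]+1* (2,1)[OXO/O.X/XX.]-1 (2,2)[OXO/O.X/X.X]-1
p4 O@[OXO/OXX/X..] terminal -1; root [O../O.X/X..] d6

X's best at [O../O.X/X..]: (0,1)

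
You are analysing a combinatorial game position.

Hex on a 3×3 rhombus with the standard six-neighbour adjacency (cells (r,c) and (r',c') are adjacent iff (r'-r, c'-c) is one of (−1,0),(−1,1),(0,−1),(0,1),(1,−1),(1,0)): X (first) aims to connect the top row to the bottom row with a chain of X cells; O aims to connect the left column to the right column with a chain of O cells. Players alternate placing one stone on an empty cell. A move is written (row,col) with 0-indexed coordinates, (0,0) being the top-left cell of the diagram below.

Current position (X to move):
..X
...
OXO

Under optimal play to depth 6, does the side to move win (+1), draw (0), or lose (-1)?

ply 1, X at ..X/.../OXO | (0,0)=+1→X.X/.../OXO*; (0,1)=+1→.XX/.../OXO; (1,0)=+1→..X/X../OXO; (1,1)=+1→..X/.X./OXO; (1,2)=+1→..X/..X/OXO
ply 2, O at X.X/.../OXO | (0,1)=-1→XOX/.../OXO*; (1,0)=-1→X.X/O../OXO; (1,1)=-1→X.X/.O./OXO; (1,2)=-1→X.X/..O/OXO
ply 3, X at XOX/.../OXO | (1,0)=+1→XOX/X../OXO*; (1,1)=+1→XOX/.X./OXO; (1,2)=+1→XOX/..X/OXO
ply 4, O at XOX/X../OXO | (1,1)=-1→XOX/XO./OXO*; (1,2)=-1→XOX/X.O/OXO
ply 5, X at XOX/XO./OXO | (1,2)=+1→XOX/XOX/OXO*
ply 6: XOX/XOX/OXO is terminal -1 (O); from ..X/.../OXO depth 6

value(..X/.../OXO, X) = +1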